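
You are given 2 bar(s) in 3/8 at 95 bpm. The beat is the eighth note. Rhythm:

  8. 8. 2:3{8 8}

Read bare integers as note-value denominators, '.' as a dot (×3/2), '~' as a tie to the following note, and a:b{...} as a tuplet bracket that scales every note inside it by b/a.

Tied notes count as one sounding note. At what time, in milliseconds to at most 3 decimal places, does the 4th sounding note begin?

1. 0.0ms @ 0 + 947.368ms (3/2)
2. 947.368ms @ 3/2 + 947.368ms (3/2)
3. 1894.737ms @ 3 + 947.368ms (3/2)
4. 2842.105ms @ 9/2 + 947.368ms (3/2)

note 4 onset = 9/2b = 2842.105ms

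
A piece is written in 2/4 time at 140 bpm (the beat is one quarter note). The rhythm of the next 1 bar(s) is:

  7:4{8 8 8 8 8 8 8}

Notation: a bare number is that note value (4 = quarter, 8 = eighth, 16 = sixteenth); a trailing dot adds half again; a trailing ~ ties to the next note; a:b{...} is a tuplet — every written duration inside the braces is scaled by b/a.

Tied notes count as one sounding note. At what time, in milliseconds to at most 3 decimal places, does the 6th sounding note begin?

note 6 onset = 10/7b = 612.245ms

1. 0.0ms @ 0 + 122.449ms (2/7)
2. 122.449ms @ 2/7 + 122.449ms (2/7)
3. 244.898ms @ 4/7 + 122.449ms (2/7)
4. 367.347ms @ 6/7 + 122.449ms (2/7)
5. 489.796ms @ 8/7 + 122.449ms (2/7)
6. 612.245ms @ 10/7 + 122.449ms (2/7)
7. 734.694ms @ 12/7 + 122.449ms (2/7)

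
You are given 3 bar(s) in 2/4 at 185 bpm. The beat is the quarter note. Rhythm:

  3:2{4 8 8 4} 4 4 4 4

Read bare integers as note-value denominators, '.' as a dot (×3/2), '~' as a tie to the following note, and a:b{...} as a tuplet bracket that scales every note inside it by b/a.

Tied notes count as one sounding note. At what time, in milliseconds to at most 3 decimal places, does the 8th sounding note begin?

1. 0.0ms @ 0 + 216.216ms (2/3)
2. 216.216ms @ 2/3 + 108.108ms (1/3)
3. 324.324ms @ 1 + 108.108ms (1/3)
4. 432.432ms @ 4/3 + 216.216ms (2/3)
5. 648.649ms @ 2 + 324.324ms (1)
6. 972.973ms @ 3 + 324.324ms (1)
7. 1297.297ms @ 4 + 324.324ms (1)
8. 1621.622ms @ 5 + 324.324ms (1)

note 8 onset = 5b = 1621.622ms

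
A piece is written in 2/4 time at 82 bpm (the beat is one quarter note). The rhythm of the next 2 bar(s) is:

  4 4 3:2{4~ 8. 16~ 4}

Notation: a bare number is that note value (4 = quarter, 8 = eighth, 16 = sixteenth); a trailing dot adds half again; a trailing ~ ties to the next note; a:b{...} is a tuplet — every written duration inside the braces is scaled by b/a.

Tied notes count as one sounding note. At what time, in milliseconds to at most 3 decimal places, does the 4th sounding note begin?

note 4 onset = 19/6b = 2317.073ms

1. 0.0ms @ 0 + 731.707ms (1)
2. 731.707ms @ 1 + 731.707ms (1)
3. 1463.415ms @ 2 + 853.659ms (7/6)
4. 2317.073ms @ 19/6 + 609.756ms (5/6)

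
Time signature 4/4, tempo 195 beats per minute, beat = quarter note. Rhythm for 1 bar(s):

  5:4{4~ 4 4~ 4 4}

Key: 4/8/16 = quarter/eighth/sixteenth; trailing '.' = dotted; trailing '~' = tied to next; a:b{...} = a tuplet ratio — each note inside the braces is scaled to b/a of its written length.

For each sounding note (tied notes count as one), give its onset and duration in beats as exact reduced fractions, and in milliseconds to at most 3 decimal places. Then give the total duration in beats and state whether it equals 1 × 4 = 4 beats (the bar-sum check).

1) 0.0ms=0b +492.308ms=8/5b
2) 492.308ms=8/5b +492.308ms=8/5b
3) 984.615ms=16/5b +246.154ms=4/5b
Σ=4b of 4 (195bpm 4/4) — PASS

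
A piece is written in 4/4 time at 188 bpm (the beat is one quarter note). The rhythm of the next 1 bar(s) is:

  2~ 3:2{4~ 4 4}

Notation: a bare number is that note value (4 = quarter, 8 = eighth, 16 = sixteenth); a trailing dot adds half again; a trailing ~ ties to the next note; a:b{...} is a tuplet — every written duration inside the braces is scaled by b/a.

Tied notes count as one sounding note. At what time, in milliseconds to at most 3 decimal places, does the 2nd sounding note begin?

note 2 onset = 10/3b = 1063.83ms

1. 0.0ms @ 0 + 1063.83ms (10/3)
2. 1063.83ms @ 10/3 + 212.766ms (2/3)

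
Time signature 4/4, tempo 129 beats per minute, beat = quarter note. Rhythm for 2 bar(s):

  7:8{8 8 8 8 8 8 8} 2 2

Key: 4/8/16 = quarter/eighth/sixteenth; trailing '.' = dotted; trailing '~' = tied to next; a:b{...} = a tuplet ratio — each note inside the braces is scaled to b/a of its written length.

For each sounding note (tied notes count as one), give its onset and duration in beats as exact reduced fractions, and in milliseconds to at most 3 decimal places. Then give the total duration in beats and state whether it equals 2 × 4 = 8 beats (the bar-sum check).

1) 0.0ms=0b +265.781ms=4/7b
2) 265.781ms=4/7b +265.781ms=4/7b
3) 531.561ms=8/7b +265.781ms=4/7b
4) 797.342ms=12/7b +265.781ms=4/7b
5) 1063.123ms=16/7b +265.781ms=4/7b
6) 1328.904ms=20/7b +265.781ms=4/7b
7) 1594.684ms=24/7b +265.781ms=4/7b
8) 1860.465ms=4b +930.233ms=2b
9) 2790.698ms=6b +930.233ms=2b
Σ=8b of 8 (129bpm 4/4) — PASS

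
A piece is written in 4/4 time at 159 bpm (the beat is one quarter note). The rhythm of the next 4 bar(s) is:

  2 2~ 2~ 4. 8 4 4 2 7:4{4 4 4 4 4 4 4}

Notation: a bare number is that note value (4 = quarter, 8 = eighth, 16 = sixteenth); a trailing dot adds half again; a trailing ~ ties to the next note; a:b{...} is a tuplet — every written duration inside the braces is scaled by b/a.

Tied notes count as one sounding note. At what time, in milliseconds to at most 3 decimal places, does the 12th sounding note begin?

1. 0.0ms @ 0 + 754.717ms (2)
2. 754.717ms @ 2 + 2075.472ms (11/2)
3. 2830.189ms @ 15/2 + 188.679ms (1/2)
4. 3018.868ms @ 8 + 377.358ms (1)
5. 3396.226ms @ 9 + 377.358ms (1)
6. 3773.585ms @ 10 + 754.717ms (2)
7. 4528.302ms @ 12 + 215.633ms (4/7)
8. 4743.935ms @ 88/7 + 215.633ms (4/7)
9. 4959.569ms @ 92/7 + 215.633ms (4/7)
10. 5175.202ms @ 96/7 + 215.633ms (4/7)
11. 5390.836ms @ 100/7 + 215.633ms (4/7)
12. 5606.469ms @ 104/7 + 215.633ms (4/7)
13. 5822.102ms @ 108/7 + 215.633ms (4/7)

note 12 onset = 104/7b = 5606.469ms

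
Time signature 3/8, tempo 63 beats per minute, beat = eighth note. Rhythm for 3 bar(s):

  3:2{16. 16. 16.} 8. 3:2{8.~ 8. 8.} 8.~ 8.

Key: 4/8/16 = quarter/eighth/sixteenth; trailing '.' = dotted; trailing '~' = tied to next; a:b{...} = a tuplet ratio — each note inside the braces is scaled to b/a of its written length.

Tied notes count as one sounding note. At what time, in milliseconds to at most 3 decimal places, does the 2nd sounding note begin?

note 2 onset = 1/2b = 476.19ms

1. 0.0ms @ 0 + 476.19ms (1/2)
2. 476.19ms @ 1/2 + 476.19ms (1/2)
3. 952.381ms @ 1 + 476.19ms (1/2)
4. 1428.571ms @ 3/2 + 1428.571ms (3/2)
5. 2857.143ms @ 3 + 1904.762ms (2)
6. 4761.905ms @ 5 + 952.381ms (1)
7. 5714.286ms @ 6 + 2857.143ms (3)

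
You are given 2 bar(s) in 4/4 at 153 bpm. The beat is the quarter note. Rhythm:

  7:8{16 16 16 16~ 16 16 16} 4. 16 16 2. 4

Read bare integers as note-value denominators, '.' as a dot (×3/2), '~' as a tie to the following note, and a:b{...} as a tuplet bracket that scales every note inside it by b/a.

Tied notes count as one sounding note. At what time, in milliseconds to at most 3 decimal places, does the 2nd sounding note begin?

note 2 onset = 2/7b = 112.045ms

1. 0.0ms @ 0 + 112.045ms (2/7)
2. 112.045ms @ 2/7 + 112.045ms (2/7)
3. 224.09ms @ 4/7 + 112.045ms (2/7)
4. 336.134ms @ 6/7 + 224.09ms (4/7)
5. 560.224ms @ 10/7 + 112.045ms (2/7)
6. 672.269ms @ 12/7 + 112.045ms (2/7)
7. 784.314ms @ 2 + 588.235ms (3/2)
8. 1372.549ms @ 7/2 + 98.039ms (1/4)
9. 1470.588ms @ 15/4 + 98.039ms (1/4)
10. 1568.627ms @ 4 + 1176.471ms (3)
11. 2745.098ms @ 7 + 392.157ms (1)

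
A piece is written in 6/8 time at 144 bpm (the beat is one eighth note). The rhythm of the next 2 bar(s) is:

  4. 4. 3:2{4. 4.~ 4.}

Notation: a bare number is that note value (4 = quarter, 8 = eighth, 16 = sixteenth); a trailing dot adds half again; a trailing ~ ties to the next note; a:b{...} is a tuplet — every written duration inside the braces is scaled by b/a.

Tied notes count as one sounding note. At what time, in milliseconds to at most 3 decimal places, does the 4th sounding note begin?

1. 0.0ms @ 0 + 1250.0ms (3)
2. 1250.0ms @ 3 + 1250.0ms (3)
3. 2500.0ms @ 6 + 833.333ms (2)
4. 3333.333ms @ 8 + 1666.667ms (4)

note 4 onset = 8b = 3333.333ms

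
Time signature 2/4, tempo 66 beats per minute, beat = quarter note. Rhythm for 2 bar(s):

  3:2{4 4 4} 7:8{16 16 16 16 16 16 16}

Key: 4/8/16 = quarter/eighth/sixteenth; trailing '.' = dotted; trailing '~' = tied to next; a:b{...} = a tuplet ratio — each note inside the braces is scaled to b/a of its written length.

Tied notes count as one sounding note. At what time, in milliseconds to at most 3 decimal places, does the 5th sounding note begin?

1. 0.0ms @ 0 + 606.061ms (2/3)
2. 606.061ms @ 2/3 + 606.061ms (2/3)
3. 1212.121ms @ 4/3 + 606.061ms (2/3)
4. 1818.182ms @ 2 + 259.74ms (2/7)
5. 2077.922ms @ 16/7 + 259.74ms (2/7)
6. 2337.662ms @ 18/7 + 259.74ms (2/7)
7. 2597.403ms @ 20/7 + 259.74ms (2/7)
8. 2857.143ms @ 22/7 + 259.74ms (2/7)
9. 3116.883ms @ 24/7 + 259.74ms (2/7)
10. 3376.623ms @ 26/7 + 259.74ms (2/7)

note 5 onset = 16/7b = 2077.922ms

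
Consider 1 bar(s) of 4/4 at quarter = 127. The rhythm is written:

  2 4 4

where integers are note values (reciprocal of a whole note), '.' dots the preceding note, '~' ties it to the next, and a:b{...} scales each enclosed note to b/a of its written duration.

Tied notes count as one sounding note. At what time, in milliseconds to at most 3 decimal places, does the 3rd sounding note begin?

1. 0.0ms @ 0 + 944.882ms (2)
2. 944.882ms @ 2 + 472.441ms (1)
3. 1417.323ms @ 3 + 472.441ms (1)

note 3 onset = 3b = 1417.323ms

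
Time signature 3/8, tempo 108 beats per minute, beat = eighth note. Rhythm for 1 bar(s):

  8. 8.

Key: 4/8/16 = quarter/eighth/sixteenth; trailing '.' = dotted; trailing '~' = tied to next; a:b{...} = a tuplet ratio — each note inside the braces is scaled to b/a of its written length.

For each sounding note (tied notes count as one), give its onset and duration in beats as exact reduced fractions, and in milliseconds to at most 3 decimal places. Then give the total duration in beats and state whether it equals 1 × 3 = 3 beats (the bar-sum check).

1) 0.0ms=0b +833.333ms=3/2b
2) 833.333ms=3/2b +833.333ms=3/2b
Σ=3b of 3 (108bpm 3/8) — PASS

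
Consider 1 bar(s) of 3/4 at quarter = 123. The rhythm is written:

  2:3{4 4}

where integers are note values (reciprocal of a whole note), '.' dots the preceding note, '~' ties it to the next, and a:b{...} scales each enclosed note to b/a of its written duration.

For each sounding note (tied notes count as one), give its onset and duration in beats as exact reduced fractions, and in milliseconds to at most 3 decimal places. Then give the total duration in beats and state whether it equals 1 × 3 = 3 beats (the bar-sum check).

1) 0.0ms=0b +731.707ms=3/2b
2) 731.707ms=3/2b +731.707ms=3/2b
Σ=3b of 3 (123bpm 3/4) — PASS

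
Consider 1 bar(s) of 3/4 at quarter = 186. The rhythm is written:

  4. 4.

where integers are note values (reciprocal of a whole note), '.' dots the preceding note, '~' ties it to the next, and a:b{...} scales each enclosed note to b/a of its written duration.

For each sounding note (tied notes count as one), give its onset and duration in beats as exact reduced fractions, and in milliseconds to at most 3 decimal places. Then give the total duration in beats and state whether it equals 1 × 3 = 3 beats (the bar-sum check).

1) 0.0ms=0b +483.871ms=3/2b
2) 483.871ms=3/2b +483.871ms=3/2b
Σ=3b of 3 (186bpm 3/4) — PASS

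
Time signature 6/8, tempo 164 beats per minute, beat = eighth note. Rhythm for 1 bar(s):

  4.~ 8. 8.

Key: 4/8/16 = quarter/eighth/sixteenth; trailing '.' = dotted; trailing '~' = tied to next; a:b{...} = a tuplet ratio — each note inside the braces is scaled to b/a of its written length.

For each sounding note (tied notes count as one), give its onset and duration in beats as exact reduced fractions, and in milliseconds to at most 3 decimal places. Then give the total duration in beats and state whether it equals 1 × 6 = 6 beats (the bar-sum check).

1) 0.0ms=0b +1646.341ms=9/2b
2) 1646.341ms=9/2b +548.78ms=3/2b
Σ=6b of 6 (164bpm 6/8) — PASS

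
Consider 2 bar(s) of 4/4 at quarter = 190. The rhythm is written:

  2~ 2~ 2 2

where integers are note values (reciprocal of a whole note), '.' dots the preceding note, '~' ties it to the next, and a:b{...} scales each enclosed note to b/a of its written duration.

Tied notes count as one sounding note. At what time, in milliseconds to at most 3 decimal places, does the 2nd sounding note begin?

note 2 onset = 6b = 1894.737ms

1. 0.0ms @ 0 + 1894.737ms (6)
2. 1894.737ms @ 6 + 631.579ms (2)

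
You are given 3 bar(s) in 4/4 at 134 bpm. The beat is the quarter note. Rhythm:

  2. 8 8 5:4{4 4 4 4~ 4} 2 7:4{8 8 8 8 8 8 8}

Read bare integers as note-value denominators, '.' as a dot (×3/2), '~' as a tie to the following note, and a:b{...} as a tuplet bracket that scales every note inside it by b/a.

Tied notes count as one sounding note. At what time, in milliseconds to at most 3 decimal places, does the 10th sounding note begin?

note 10 onset = 72/7b = 4605.544ms

1. 0.0ms @ 0 + 1343.284ms (3)
2. 1343.284ms @ 3 + 223.881ms (1/2)
3. 1567.164ms @ 7/2 + 223.881ms (1/2)
4. 1791.045ms @ 4 + 358.209ms (4/5)
5. 2149.254ms @ 24/5 + 358.209ms (4/5)
6. 2507.463ms @ 28/5 + 358.209ms (4/5)
7. 2865.672ms @ 32/5 + 716.418ms (8/5)
8. 3582.09ms @ 8 + 895.522ms (2)
9. 4477.612ms @ 10 + 127.932ms (2/7)
10. 4605.544ms @ 72/7 + 127.932ms (2/7)
11. 4733.475ms @ 74/7 + 127.932ms (2/7)
12. 4861.407ms @ 76/7 + 127.932ms (2/7)
13. 4989.339ms @ 78/7 + 127.932ms (2/7)
14. 5117.271ms @ 80/7 + 127.932ms (2/7)
15. 5245.203ms @ 82/7 + 127.932ms (2/7)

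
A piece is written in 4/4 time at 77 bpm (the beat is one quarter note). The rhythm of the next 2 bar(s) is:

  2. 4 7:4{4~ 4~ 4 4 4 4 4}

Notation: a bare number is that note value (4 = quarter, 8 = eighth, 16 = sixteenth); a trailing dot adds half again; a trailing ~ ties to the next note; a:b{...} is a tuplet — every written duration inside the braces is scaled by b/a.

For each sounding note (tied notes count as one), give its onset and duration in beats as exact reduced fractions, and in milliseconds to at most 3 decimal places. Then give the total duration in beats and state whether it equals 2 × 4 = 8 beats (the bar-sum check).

1) 0.0ms=0b +2337.662ms=3b
2) 2337.662ms=3b +779.221ms=1b
3) 3116.883ms=4b +1335.807ms=12/7b
4) 4452.69ms=40/7b +445.269ms=4/7b
5) 4897.959ms=44/7b +445.269ms=4/7b
6) 5343.228ms=48/7b +445.269ms=4/7b
7) 5788.497ms=52/7b +445.269ms=4/7b
Σ=8b of 8 (77bpm 4/4) — PASS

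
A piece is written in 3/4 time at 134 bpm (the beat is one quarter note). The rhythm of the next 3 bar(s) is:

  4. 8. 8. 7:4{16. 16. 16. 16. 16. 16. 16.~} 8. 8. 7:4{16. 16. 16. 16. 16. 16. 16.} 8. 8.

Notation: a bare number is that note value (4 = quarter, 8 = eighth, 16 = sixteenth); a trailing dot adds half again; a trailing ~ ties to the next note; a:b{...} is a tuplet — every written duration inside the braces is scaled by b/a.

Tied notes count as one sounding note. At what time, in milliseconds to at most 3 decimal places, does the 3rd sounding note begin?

1. 0.0ms @ 0 + 671.642ms (3/2)
2. 671.642ms @ 3/2 + 335.821ms (3/4)
3. 1007.463ms @ 9/4 + 335.821ms (3/4)
4. 1343.284ms @ 3 + 95.949ms (3/14)
5. 1439.232ms @ 45/14 + 95.949ms (3/14)
6. 1535.181ms @ 24/7 + 95.949ms (3/14)
7. 1631.13ms @ 51/14 + 95.949ms (3/14)
8. 1727.079ms @ 27/7 + 95.949ms (3/14)
9. 1823.028ms @ 57/14 + 95.949ms (3/14)
10. 1918.977ms @ 30/7 + 431.77ms (27/28)
11. 2350.746ms @ 21/4 + 335.821ms (3/4)
12. 2686.567ms @ 6 + 95.949ms (3/14)
13. 2782.516ms @ 87/14 + 95.949ms (3/14)
14. 2878.465ms @ 45/7 + 95.949ms (3/14)
15. 2974.414ms @ 93/14 + 95.949ms (3/14)
16. 3070.362ms @ 48/7 + 95.949ms (3/14)
17. 3166.311ms @ 99/14 + 95.949ms (3/14)
18. 3262.26ms @ 51/7 + 95.949ms (3/14)
19. 3358.209ms @ 15/2 + 335.821ms (3/4)
20. 3694.03ms @ 33/4 + 335.821ms (3/4)

note 3 onset = 9/4b = 1007.463ms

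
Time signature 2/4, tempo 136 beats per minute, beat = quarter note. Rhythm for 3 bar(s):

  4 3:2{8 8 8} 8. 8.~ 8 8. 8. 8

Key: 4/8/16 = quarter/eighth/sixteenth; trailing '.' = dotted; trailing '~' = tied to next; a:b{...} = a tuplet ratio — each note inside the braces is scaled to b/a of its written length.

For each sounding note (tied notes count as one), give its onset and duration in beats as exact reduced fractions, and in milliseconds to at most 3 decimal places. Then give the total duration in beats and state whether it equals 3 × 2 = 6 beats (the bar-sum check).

1) 0.0ms=0b +441.176ms=1b
2) 441.176ms=1b +147.059ms=1/3b
3) 588.235ms=4/3b +147.059ms=1/3b
4) 735.294ms=5/3b +147.059ms=1/3b
5) 882.353ms=2b +330.882ms=3/4b
6) 1213.235ms=11/4b +551.471ms=5/4b
7) 1764.706ms=4b +330.882ms=3/4b
8) 2095.588ms=19/4b +330.882ms=3/4b
9) 2426.471ms=11/2b +220.588ms=1/2b
Σ=6b of 6 (136bpm 2/4) — PASS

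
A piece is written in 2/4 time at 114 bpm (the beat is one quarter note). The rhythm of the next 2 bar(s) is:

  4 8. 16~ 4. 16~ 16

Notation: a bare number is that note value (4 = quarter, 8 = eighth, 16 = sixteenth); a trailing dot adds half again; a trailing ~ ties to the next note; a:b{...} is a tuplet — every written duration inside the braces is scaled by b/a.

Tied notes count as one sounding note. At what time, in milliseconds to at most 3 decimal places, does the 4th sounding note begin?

1. 0.0ms @ 0 + 526.316ms (1)
2. 526.316ms @ 1 + 394.737ms (3/4)
3. 921.053ms @ 7/4 + 921.053ms (7/4)
4. 1842.105ms @ 7/2 + 263.158ms (1/2)

note 4 onset = 7/2b = 1842.105ms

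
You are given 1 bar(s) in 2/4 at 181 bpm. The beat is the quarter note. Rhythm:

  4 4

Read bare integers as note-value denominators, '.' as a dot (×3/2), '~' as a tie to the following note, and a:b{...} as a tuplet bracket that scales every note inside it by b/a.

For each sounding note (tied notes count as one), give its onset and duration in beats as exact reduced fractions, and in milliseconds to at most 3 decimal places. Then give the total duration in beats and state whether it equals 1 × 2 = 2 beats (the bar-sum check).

1) 0.0ms=0b +331.492ms=1b
2) 331.492ms=1b +331.492ms=1b
Σ=2b of 2 (181bpm 2/4) — PASS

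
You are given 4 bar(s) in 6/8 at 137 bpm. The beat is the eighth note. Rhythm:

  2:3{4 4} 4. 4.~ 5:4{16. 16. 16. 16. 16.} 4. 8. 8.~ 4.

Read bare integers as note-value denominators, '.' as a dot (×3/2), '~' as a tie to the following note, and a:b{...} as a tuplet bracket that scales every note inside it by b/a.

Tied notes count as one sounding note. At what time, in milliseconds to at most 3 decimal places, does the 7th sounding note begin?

note 7 onset = 69/5b = 6043.796ms

1. 0.0ms @ 0 + 1313.869ms (3)
2. 1313.869ms @ 3 + 1313.869ms (3)
3. 2627.737ms @ 6 + 1313.869ms (3)
4. 3941.606ms @ 9 + 1576.642ms (18/5)
5. 5518.248ms @ 63/5 + 262.774ms (3/5)
6. 5781.022ms @ 66/5 + 262.774ms (3/5)
7. 6043.796ms @ 69/5 + 262.774ms (3/5)
8. 6306.569ms @ 72/5 + 262.774ms (3/5)
9. 6569.343ms @ 15 + 1313.869ms (3)
10. 7883.212ms @ 18 + 656.934ms (3/2)
11. 8540.146ms @ 39/2 + 1970.803ms (9/2)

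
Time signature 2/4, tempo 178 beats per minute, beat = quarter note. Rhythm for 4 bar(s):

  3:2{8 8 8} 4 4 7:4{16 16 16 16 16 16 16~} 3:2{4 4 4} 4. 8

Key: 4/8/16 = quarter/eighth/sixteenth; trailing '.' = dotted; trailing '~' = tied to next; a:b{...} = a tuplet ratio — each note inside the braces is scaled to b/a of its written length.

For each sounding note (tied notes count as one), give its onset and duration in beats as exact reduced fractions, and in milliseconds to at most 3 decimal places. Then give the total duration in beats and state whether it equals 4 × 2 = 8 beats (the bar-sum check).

1) 0.0ms=0b +112.36ms=1/3b
2) 112.36ms=1/3b +112.36ms=1/3b
3) 224.719ms=2/3b +112.36ms=1/3b
4) 337.079ms=1b +337.079ms=1b
5) 674.157ms=2b +337.079ms=1b
6) 1011.236ms=3b +48.154ms=1/7b
7) 1059.39ms=22/7b +48.154ms=1/7b
8) 1107.544ms=23/7b +48.154ms=1/7b
9) 1155.698ms=24/7b +48.154ms=1/7b
10) 1203.852ms=25/7b +48.154ms=1/7b
11) 1252.006ms=26/7b +48.154ms=1/7b
12) 1300.161ms=27/7b +272.873ms=17/21b
13) 1573.034ms=14/3b +224.719ms=2/3b
14) 1797.753ms=16/3b +224.719ms=2/3b
15) 2022.472ms=6b +505.618ms=3/2b
16) 2528.09ms=15/2b +168.539ms=1/2b
Σ=8b of 8 (178bpm 2/4) — PASS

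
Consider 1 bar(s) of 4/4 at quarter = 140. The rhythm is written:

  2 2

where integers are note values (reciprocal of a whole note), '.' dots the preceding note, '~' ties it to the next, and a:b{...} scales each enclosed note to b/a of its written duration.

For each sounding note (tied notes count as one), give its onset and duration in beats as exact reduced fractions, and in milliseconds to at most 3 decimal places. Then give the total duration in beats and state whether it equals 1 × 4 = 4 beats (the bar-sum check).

1) 0.0ms=0b +857.143ms=2b
2) 857.143ms=2b +857.143ms=2b
Σ=4b of 4 (140bpm 4/4) — PASS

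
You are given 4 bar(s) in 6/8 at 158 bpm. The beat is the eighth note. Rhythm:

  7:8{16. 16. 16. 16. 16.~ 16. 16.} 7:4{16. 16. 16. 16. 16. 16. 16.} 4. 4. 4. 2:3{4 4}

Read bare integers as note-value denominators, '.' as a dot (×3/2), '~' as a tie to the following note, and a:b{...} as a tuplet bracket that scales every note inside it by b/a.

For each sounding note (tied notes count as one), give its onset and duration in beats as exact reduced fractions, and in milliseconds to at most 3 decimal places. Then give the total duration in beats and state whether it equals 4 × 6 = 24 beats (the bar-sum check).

1) 0.0ms=0b +325.497ms=6/7b
2) 325.497ms=6/7b +325.497ms=6/7b
3) 650.995ms=12/7b +325.497ms=6/7b
4) 976.492ms=18/7b +325.497ms=6/7b
5) 1301.989ms=24/7b +650.995ms=12/7b
6) 1952.984ms=36/7b +325.497ms=6/7b
7) 2278.481ms=6b +162.749ms=3/7b
8) 2441.23ms=45/7b +162.749ms=3/7b
9) 2603.978ms=48/7b +162.749ms=3/7b
10) 2766.727ms=51/7b +162.749ms=3/7b
11) 2929.476ms=54/7b +162.749ms=3/7b
12) 3092.224ms=57/7b +162.749ms=3/7b
13) 3254.973ms=60/7b +162.749ms=3/7b
14) 3417.722ms=9b +1139.241ms=3b
15) 4556.962ms=12b +1139.241ms=3b
16) 5696.203ms=15b +1139.241ms=3b
17) 6835.443ms=18b +1139.241ms=3b
18) 7974.684ms=21b +1139.241ms=3b
Σ=24b of 24 (158bpm 6/8) — PASS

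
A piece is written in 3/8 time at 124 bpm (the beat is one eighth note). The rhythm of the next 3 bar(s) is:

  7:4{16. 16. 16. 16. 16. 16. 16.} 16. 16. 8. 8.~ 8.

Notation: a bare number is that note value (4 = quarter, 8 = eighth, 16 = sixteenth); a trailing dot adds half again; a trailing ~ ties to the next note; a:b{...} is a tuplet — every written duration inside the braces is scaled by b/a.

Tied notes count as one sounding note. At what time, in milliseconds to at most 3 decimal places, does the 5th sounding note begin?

1. 0.0ms @ 0 + 207.373ms (3/7)
2. 207.373ms @ 3/7 + 207.373ms (3/7)
3. 414.747ms @ 6/7 + 207.373ms (3/7)
4. 622.12ms @ 9/7 + 207.373ms (3/7)
5. 829.493ms @ 12/7 + 207.373ms (3/7)
6. 1036.866ms @ 15/7 + 207.373ms (3/7)
7. 1244.24ms @ 18/7 + 207.373ms (3/7)
8. 1451.613ms @ 3 + 362.903ms (3/4)
9. 1814.516ms @ 15/4 + 362.903ms (3/4)
10. 2177.419ms @ 9/2 + 725.806ms (3/2)
11. 2903.226ms @ 6 + 1451.613ms (3)

note 5 onset = 12/7b = 829.493ms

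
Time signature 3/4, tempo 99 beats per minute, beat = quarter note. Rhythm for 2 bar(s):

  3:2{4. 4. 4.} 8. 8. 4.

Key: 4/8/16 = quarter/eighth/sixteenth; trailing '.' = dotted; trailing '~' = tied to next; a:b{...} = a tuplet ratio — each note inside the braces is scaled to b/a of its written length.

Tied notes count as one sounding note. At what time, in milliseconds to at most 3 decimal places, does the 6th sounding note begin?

1. 0.0ms @ 0 + 606.061ms (1)
2. 606.061ms @ 1 + 606.061ms (1)
3. 1212.121ms @ 2 + 606.061ms (1)
4. 1818.182ms @ 3 + 454.545ms (3/4)
5. 2272.727ms @ 15/4 + 454.545ms (3/4)
6. 2727.273ms @ 9/2 + 909.091ms (3/2)

note 6 onset = 9/2b = 2727.273ms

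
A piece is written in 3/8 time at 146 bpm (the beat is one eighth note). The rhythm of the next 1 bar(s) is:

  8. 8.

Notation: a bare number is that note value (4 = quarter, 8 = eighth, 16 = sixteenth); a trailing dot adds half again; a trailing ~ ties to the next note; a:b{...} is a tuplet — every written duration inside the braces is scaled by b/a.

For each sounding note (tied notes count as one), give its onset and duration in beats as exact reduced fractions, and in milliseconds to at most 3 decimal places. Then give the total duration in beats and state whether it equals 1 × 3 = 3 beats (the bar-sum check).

1) 0.0ms=0b +616.438ms=3/2b
2) 616.438ms=3/2b +616.438ms=3/2b
Σ=3b of 3 (146bpm 3/8) — PASS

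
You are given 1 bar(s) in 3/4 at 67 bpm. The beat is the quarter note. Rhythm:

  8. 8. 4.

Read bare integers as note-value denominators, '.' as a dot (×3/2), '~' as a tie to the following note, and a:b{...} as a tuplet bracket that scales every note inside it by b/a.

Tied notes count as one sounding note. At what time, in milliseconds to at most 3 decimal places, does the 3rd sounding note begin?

note 3 onset = 3/2b = 1343.284ms

1. 0.0ms @ 0 + 671.642ms (3/4)
2. 671.642ms @ 3/4 + 671.642ms (3/4)
3. 1343.284ms @ 3/2 + 1343.284ms (3/2)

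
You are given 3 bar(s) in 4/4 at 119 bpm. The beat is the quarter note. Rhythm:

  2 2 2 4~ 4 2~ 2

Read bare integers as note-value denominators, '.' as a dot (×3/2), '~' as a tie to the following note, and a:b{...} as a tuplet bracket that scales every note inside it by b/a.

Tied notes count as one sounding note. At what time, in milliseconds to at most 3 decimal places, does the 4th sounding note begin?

note 4 onset = 6b = 3025.21ms

1. 0.0ms @ 0 + 1008.403ms (2)
2. 1008.403ms @ 2 + 1008.403ms (2)
3. 2016.807ms @ 4 + 1008.403ms (2)
4. 3025.21ms @ 6 + 1008.403ms (2)
5. 4033.613ms @ 8 + 2016.807ms (4)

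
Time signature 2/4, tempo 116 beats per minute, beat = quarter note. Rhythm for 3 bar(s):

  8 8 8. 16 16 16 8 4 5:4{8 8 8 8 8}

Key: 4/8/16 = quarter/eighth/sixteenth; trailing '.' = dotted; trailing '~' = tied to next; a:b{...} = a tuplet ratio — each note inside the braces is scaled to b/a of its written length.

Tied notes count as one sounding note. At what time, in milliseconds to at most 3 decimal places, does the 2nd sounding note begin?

note 2 onset = 1/2b = 258.621ms

1. 0.0ms @ 0 + 258.621ms (1/2)
2. 258.621ms @ 1/2 + 258.621ms (1/2)
3. 517.241ms @ 1 + 387.931ms (3/4)
4. 905.172ms @ 7/4 + 129.31ms (1/4)
5. 1034.483ms @ 2 + 129.31ms (1/4)
6. 1163.793ms @ 9/4 + 129.31ms (1/4)
7. 1293.103ms @ 5/2 + 258.621ms (1/2)
8. 1551.724ms @ 3 + 517.241ms (1)
9. 2068.966ms @ 4 + 206.897ms (2/5)
10. 2275.862ms @ 22/5 + 206.897ms (2/5)
11. 2482.759ms @ 24/5 + 206.897ms (2/5)
12. 2689.655ms @ 26/5 + 206.897ms (2/5)
13. 2896.552ms @ 28/5 + 206.897ms (2/5)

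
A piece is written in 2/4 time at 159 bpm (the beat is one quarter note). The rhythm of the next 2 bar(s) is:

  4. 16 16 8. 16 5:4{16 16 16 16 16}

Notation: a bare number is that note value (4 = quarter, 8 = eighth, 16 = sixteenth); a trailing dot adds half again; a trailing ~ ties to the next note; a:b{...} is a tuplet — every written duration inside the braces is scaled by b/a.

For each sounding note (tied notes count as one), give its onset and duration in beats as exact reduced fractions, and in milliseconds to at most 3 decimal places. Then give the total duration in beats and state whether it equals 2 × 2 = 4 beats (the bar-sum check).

1) 0.0ms=0b +566.038ms=3/2b
2) 566.038ms=3/2b +94.34ms=1/4b
3) 660.377ms=7/4b +94.34ms=1/4b
4) 754.717ms=2b +283.019ms=3/4b
5) 1037.736ms=11/4b +94.34ms=1/4b
6) 1132.075ms=3b +75.472ms=1/5b
7) 1207.547ms=16/5b +75.472ms=1/5b
8) 1283.019ms=17/5b +75.472ms=1/5b
9) 1358.491ms=18/5b +75.472ms=1/5b
10) 1433.962ms=19/5b +75.472ms=1/5b
Σ=4b of 4 (159bpm 2/4) — PASS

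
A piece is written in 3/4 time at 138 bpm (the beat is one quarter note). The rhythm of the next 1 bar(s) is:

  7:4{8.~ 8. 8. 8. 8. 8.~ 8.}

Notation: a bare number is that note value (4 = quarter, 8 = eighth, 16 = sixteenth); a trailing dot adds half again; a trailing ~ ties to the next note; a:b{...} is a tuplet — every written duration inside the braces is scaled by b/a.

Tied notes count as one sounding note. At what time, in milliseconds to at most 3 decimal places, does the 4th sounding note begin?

note 4 onset = 12/7b = 745.342ms

1. 0.0ms @ 0 + 372.671ms (6/7)
2. 372.671ms @ 6/7 + 186.335ms (3/7)
3. 559.006ms @ 9/7 + 186.335ms (3/7)
4. 745.342ms @ 12/7 + 186.335ms (3/7)
5. 931.677ms @ 15/7 + 372.671ms (6/7)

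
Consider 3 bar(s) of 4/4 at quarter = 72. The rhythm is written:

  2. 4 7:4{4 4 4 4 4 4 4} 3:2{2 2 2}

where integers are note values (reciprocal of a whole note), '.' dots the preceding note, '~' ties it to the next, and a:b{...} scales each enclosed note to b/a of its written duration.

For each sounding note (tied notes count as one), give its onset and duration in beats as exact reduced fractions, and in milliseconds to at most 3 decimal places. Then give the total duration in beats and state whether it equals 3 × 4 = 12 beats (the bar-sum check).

1) 0.0ms=0b +2500.0ms=3b
2) 2500.0ms=3b +833.333ms=1b
3) 3333.333ms=4b +476.19ms=4/7b
4) 3809.524ms=32/7b +476.19ms=4/7b
5) 4285.714ms=36/7b +476.19ms=4/7b
6) 4761.905ms=40/7b +476.19ms=4/7b
7) 5238.095ms=44/7b +476.19ms=4/7b
8) 5714.286ms=48/7b +476.19ms=4/7b
9) 6190.476ms=52/7b +476.19ms=4/7b
10) 6666.667ms=8b +1111.111ms=4/3b
11) 7777.778ms=28/3b +1111.111ms=4/3b
12) 8888.889ms=32/3b +1111.111ms=4/3b
Σ=12b of 12 (72bpm 4/4) — PASS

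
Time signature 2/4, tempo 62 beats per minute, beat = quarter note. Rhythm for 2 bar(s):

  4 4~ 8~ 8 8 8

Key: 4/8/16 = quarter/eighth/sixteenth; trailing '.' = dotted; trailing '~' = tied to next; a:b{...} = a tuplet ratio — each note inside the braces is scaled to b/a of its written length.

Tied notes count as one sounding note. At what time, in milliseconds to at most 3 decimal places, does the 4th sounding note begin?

note 4 onset = 7/2b = 3387.097ms

1. 0.0ms @ 0 + 967.742ms (1)
2. 967.742ms @ 1 + 1935.484ms (2)
3. 2903.226ms @ 3 + 483.871ms (1/2)
4. 3387.097ms @ 7/2 + 483.871ms (1/2)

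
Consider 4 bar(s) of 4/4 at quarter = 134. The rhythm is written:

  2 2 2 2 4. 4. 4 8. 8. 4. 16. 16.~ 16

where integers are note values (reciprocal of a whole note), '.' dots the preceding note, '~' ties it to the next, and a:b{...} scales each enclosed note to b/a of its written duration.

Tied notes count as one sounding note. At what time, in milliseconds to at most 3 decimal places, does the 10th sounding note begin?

note 10 onset = 27/2b = 6044.776ms

1. 0.0ms @ 0 + 895.522ms (2)
2. 895.522ms @ 2 + 895.522ms (2)
3. 1791.045ms @ 4 + 895.522ms (2)
4. 2686.567ms @ 6 + 895.522ms (2)
5. 3582.09ms @ 8 + 671.642ms (3/2)
6. 4253.731ms @ 19/2 + 671.642ms (3/2)
7. 4925.373ms @ 11 + 447.761ms (1)
8. 5373.134ms @ 12 + 335.821ms (3/4)
9. 5708.955ms @ 51/4 + 335.821ms (3/4)
10. 6044.776ms @ 27/2 + 671.642ms (3/2)
11. 6716.418ms @ 15 + 167.91ms (3/8)
12. 6884.328ms @ 123/8 + 279.851ms (5/8)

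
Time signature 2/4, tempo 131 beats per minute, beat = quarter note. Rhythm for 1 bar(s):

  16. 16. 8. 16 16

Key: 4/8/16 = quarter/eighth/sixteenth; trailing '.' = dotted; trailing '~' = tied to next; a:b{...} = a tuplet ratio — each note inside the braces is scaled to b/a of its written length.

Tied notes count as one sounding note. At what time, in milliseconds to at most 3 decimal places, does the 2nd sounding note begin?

1. 0.0ms @ 0 + 171.756ms (3/8)
2. 171.756ms @ 3/8 + 171.756ms (3/8)
3. 343.511ms @ 3/4 + 343.511ms (3/4)
4. 687.023ms @ 3/2 + 114.504ms (1/4)
5. 801.527ms @ 7/4 + 114.504ms (1/4)

note 2 onset = 3/8b = 171.756ms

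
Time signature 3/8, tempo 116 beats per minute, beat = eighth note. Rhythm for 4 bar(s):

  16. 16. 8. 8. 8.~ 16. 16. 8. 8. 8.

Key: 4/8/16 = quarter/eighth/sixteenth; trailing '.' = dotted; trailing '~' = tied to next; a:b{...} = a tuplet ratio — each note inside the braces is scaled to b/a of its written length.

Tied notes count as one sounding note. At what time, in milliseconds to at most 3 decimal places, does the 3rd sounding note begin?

note 3 onset = 3/2b = 775.862ms

1. 0.0ms @ 0 + 387.931ms (3/4)
2. 387.931ms @ 3/4 + 387.931ms (3/4)
3. 775.862ms @ 3/2 + 775.862ms (3/2)
4. 1551.724ms @ 3 + 775.862ms (3/2)
5. 2327.586ms @ 9/2 + 1163.793ms (9/4)
6. 3491.379ms @ 27/4 + 387.931ms (3/4)
7. 3879.31ms @ 15/2 + 775.862ms (3/2)
8. 4655.172ms @ 9 + 775.862ms (3/2)
9. 5431.034ms @ 21/2 + 775.862ms (3/2)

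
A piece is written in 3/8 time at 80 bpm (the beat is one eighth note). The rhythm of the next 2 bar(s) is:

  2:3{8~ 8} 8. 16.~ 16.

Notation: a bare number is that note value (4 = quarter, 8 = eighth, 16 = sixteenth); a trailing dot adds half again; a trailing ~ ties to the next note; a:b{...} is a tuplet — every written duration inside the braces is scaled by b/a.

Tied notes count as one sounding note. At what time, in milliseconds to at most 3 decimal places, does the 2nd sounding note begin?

note 2 onset = 3b = 2250.0ms

1. 0.0ms @ 0 + 2250.0ms (3)
2. 2250.0ms @ 3 + 1125.0ms (3/2)
3. 3375.0ms @ 9/2 + 1125.0ms (3/2)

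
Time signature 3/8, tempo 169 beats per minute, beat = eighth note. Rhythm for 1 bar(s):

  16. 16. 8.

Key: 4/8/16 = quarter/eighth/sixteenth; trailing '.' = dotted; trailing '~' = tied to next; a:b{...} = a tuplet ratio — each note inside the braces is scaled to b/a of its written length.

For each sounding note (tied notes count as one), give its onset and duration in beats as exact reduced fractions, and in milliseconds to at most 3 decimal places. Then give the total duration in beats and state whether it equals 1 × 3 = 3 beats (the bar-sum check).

1) 0.0ms=0b +266.272ms=3/4b
2) 266.272ms=3/4b +266.272ms=3/4b
3) 532.544ms=3/2b +532.544ms=3/2b
Σ=3b of 3 (169bpm 3/8) — PASS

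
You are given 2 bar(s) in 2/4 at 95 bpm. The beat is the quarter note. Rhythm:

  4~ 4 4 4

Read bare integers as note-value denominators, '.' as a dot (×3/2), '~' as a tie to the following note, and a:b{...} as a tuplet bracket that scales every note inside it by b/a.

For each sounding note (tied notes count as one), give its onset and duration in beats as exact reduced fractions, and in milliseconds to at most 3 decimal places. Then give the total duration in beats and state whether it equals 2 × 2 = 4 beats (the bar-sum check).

1) 0.0ms=0b +1263.158ms=2b
2) 1263.158ms=2b +631.579ms=1b
3) 1894.737ms=3b +631.579ms=1b
Σ=4b of 4 (95bpm 2/4) — PASS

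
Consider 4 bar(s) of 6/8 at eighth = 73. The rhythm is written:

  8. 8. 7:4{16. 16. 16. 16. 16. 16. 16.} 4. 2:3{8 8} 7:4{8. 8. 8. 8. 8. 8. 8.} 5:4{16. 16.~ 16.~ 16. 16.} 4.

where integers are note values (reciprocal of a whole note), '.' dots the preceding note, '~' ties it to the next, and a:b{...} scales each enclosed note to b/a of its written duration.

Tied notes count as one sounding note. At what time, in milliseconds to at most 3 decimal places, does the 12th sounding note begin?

1. 0.0ms @ 0 + 1232.877ms (3/2)
2. 1232.877ms @ 3/2 + 1232.877ms (3/2)
3. 2465.753ms @ 3 + 352.25ms (3/7)
4. 2818.004ms @ 24/7 + 352.25ms (3/7)
5. 3170.254ms @ 27/7 + 352.25ms (3/7)
6. 3522.505ms @ 30/7 + 352.25ms (3/7)
7. 3874.755ms @ 33/7 + 352.25ms (3/7)
8. 4227.006ms @ 36/7 + 352.25ms (3/7)
9. 4579.256ms @ 39/7 + 352.25ms (3/7)
10. 4931.507ms @ 6 + 2465.753ms (3)
11. 7397.26ms @ 9 + 1232.877ms (3/2)
12. 8630.137ms @ 21/2 + 1232.877ms (3/2)
13. 9863.014ms @ 12 + 704.501ms (6/7)
14. 10567.515ms @ 90/7 + 704.501ms (6/7)
15. 11272.016ms @ 96/7 + 704.501ms (6/7)
16. 11976.517ms @ 102/7 + 704.501ms (6/7)
17. 12681.018ms @ 108/7 + 704.501ms (6/7)
18. 13385.519ms @ 114/7 + 704.501ms (6/7)
19. 14090.02ms @ 120/7 + 704.501ms (6/7)
20. 14794.521ms @ 18 + 493.151ms (3/5)
21. 15287.671ms @ 93/5 + 1479.452ms (9/5)
22. 16767.123ms @ 102/5 + 493.151ms (3/5)
23. 17260.274ms @ 21 + 2465.753ms (3)

note 12 onset = 21/2b = 8630.137ms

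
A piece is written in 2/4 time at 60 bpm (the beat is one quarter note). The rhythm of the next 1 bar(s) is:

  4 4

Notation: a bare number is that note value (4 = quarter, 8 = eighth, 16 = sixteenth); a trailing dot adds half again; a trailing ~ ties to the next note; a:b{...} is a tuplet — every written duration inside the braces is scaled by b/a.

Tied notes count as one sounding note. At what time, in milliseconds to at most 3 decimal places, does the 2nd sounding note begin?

note 2 onset = 1b = 1000.0ms

1. 0.0ms @ 0 + 1000.0ms (1)
2. 1000.0ms @ 1 + 1000.0ms (1)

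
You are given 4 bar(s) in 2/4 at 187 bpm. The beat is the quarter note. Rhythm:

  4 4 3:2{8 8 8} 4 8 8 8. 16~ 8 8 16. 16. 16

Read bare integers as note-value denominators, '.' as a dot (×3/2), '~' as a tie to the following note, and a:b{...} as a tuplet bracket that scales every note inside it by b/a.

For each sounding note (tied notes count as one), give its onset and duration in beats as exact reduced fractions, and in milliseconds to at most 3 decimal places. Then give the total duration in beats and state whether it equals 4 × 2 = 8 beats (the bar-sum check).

1) 0.0ms=0b +320.856ms=1b
2) 320.856ms=1b +320.856ms=1b
3) 641.711ms=2b +106.952ms=1/3b
4) 748.663ms=7/3b +106.952ms=1/3b
5) 855.615ms=8/3b +106.952ms=1/3b
6) 962.567ms=3b +320.856ms=1b
7) 1283.422ms=4b +160.428ms=1/2b
8) 1443.85ms=9/2b +160.428ms=1/2b
9) 1604.278ms=5b +240.642ms=3/4b
10) 1844.92ms=23/4b +240.642ms=3/4b
11) 2085.561ms=13/2b +160.428ms=1/2b
12) 2245.989ms=7b +120.321ms=3/8b
13) 2366.31ms=59/8b +120.321ms=3/8b
14) 2486.631ms=31/4b +80.214ms=1/4b
Σ=8b of 8 (187bpm 2/4) — PASS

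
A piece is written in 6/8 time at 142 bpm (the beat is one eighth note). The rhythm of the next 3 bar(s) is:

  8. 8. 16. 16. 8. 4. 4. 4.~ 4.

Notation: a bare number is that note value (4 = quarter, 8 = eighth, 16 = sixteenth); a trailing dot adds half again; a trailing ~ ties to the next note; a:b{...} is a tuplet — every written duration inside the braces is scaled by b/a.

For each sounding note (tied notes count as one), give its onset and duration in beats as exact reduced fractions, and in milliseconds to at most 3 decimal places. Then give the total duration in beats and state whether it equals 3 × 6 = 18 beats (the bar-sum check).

1) 0.0ms=0b +633.803ms=3/2b
2) 633.803ms=3/2b +633.803ms=3/2b
3) 1267.606ms=3b +316.901ms=3/4b
4) 1584.507ms=15/4b +316.901ms=3/4b
5) 1901.408ms=9/2b +633.803ms=3/2b
6) 2535.211ms=6b +1267.606ms=3b
7) 3802.817ms=9b +1267.606ms=3b
8) 5070.423ms=12b +2535.211ms=6b
Σ=18b of 18 (142bpm 6/8) — PASS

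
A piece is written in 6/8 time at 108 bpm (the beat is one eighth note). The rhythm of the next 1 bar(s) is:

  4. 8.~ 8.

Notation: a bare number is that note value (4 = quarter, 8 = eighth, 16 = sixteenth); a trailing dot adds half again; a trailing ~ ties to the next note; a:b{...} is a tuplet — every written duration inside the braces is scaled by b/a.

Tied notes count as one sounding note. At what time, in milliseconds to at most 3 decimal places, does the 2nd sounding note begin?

1. 0.0ms @ 0 + 1666.667ms (3)
2. 1666.667ms @ 3 + 1666.667ms (3)

note 2 onset = 3b = 1666.667ms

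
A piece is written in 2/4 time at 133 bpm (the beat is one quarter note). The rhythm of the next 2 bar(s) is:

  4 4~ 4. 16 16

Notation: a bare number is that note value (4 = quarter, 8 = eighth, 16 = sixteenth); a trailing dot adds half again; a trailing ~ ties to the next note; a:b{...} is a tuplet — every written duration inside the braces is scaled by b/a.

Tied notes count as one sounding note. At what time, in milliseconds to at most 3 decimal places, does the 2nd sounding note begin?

note 2 onset = 1b = 451.128ms

1. 0.0ms @ 0 + 451.128ms (1)
2. 451.128ms @ 1 + 1127.82ms (5/2)
3. 1578.947ms @ 7/2 + 112.782ms (1/4)
4. 1691.729ms @ 15/4 + 112.782ms (1/4)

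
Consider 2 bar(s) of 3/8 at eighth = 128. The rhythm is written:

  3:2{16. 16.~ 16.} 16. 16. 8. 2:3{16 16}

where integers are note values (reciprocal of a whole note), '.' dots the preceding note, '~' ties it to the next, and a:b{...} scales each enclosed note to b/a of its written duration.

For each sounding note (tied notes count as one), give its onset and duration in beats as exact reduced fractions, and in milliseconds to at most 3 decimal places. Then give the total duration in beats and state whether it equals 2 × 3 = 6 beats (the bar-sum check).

1) 0.0ms=0b +234.375ms=1/2b
2) 234.375ms=1/2b +468.75ms=1b
3) 703.125ms=3/2b +351.562ms=3/4b
4) 1054.688ms=9/4b +351.562ms=3/4b
5) 1406.25ms=3b +703.125ms=3/2b
6) 2109.375ms=9/2b +351.562ms=3/4b
7) 2460.938ms=21/4b +351.562ms=3/4b
Σ=6b of 6 (128bpm 3/8) — PASS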